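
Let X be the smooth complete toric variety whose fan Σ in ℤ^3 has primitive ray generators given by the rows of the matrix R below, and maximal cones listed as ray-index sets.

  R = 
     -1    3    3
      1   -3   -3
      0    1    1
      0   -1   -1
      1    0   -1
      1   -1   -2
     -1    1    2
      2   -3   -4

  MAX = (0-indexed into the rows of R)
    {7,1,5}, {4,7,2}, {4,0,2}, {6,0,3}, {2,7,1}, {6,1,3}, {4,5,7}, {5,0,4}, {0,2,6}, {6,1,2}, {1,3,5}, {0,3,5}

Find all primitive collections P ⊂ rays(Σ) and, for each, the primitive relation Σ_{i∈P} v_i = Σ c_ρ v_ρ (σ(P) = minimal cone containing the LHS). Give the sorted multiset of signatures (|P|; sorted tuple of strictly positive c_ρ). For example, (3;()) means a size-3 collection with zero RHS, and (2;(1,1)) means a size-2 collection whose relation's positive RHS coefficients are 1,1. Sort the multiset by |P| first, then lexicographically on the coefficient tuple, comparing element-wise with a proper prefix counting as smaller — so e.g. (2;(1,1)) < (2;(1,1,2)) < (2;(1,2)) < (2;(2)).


10 minimal non-faces of Δ(Σ) (on 8 rays):

  P = {0,1}:  v_{0} + v_{1} = 0 ; sig = (2;())
  P = {2,3}:  v_{2} + v_{3} = 0 ; sig = (2;())
  P = {5,6}:  v_{5} + v_{6} = 0 ; sig = (2;())
  P = {0,7}:  v_{0} + v_{7} = v_{4} ; sig = (2;(1))
  P = {1,4}:  v_{1} + v_{4} = v_{7} ; sig = (2;(1))
  P = {2,5}:  v_{2} + v_{5} = v_{4} ; sig = (2;(1))
  P = {3,4}:  v_{3} + v_{4} = v_{5} ; sig = (2;(1))
  P = {4,6}:  v_{4} + v_{6} = v_{2} ; sig = (2;(1))
  P = {3,7}:  v_{3} + v_{7} = v_{1} + v_{5} ; sig = (2;(1,1))
  P = {6,7}:  v_{6} + v_{7} = v_{1} + v_{2} ; sig = (2;(1,1))

Hence PRS(X_Σ) =
[(2;()), (2;()), (2;()), (2;(1)), (2;(1)), (2;(1)), (2;(1)), (2;(1)), (2;(1,1)), (2;(1,1))]


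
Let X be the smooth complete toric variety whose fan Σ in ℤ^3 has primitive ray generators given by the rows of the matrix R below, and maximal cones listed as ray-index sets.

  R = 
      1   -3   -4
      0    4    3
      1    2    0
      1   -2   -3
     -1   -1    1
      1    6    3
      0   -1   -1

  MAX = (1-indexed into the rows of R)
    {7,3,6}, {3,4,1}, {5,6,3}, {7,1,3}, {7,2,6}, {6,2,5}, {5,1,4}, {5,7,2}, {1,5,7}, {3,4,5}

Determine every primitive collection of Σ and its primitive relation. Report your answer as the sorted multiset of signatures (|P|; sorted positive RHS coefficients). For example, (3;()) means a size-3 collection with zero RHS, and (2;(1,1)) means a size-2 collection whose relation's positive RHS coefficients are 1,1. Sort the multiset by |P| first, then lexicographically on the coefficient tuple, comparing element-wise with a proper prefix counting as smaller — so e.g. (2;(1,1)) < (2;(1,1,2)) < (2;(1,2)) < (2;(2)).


The 9 primitive collections of Σ (r=7, n=3):

  {2,3}:  v_{2} + v_{3} = v_{6}  ⇒ sig = (2;(1))
  {2,4}:  v_{2} + v_{4} = v_{3}  ⇒ sig = (2;(1))
  {4,7}:  v_{4} + v_{7} = v_{1}  ⇒ sig = (2;(1))
  {1,2}:  v_{1} + v_{2} = v_{3} + v_{7}  ⇒ sig = (2;(1,1))
  {1,6}:  v_{1} + v_{6} = 2·v_{3} + v_{7}  ⇒ sig = (2;(1,2))
  {4,6}:  v_{4} + v_{6} = 2·v_{3}  ⇒ sig = (2;(2))
  {3,5,7}:  v_{3} + v_{5} + v_{7} = 0  ⇒ sig = (3;())
  {1,3,5}:  v_{1} + v_{3} + v_{5} = v_{4}  ⇒ sig = (3;(1))
  {5,6,7}:  v_{5} + v_{6} + v_{7} = v_{2}  ⇒ sig = (3;(1))

Signatures (|P|; sorted positive RHS coefficients), sorted:
[(2;(1)), (2;(1)), (2;(1)), (2;(1,1)), (2;(1,2)), (2;(2)), (3;()), (3;(1)), (3;(1))]


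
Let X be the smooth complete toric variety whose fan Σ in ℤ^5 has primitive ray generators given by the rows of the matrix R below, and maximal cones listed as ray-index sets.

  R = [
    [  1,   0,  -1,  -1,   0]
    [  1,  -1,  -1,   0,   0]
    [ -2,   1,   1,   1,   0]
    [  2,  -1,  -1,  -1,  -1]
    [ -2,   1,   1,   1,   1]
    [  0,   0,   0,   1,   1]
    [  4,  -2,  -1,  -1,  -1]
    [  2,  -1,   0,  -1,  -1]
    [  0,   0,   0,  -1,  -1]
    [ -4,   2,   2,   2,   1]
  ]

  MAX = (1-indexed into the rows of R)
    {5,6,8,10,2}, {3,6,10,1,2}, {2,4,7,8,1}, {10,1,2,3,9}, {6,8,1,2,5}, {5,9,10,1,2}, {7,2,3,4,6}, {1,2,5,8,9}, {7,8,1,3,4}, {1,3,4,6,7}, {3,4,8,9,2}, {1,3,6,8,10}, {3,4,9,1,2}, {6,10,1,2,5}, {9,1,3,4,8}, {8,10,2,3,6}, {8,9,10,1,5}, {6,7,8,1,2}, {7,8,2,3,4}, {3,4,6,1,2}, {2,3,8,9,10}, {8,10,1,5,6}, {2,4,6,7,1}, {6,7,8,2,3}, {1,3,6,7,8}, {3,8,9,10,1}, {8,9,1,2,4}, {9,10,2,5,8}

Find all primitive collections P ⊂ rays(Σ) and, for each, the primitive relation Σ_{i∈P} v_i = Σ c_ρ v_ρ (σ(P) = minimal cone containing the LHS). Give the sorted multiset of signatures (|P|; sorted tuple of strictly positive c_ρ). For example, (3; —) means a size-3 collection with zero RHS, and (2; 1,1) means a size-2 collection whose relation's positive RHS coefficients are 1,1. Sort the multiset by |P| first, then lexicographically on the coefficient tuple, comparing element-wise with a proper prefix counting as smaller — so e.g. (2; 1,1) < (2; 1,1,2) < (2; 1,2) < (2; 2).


The 11 primitive collections of Σ (r=10, n=5):

  P = {4,5}:  v_{4} + v_{5} = 0 ; sig = (2; —)
  P = {6,9}:  v_{6} + v_{9} = 0 ; sig = (2; —)
  P = {3,5}:  v_{3} + v_{5} = v_{10} ; sig = (2; 1)
  P = {4,10}:  v_{4} + v_{10} = v_{3} ; sig = (2; 1)
  P = {5,7}:  v_{5} + v_{7} = v_{6} + v_{8} ; sig = (2; 1,1)
  P = {7,9}:  v_{7} + v_{9} = v_{4} + v_{8} ; sig = (2; 1,1)
  P = {7,10}:  v_{7} + v_{10} = v_{3} + v_{6} + v_{8} ; sig = (2; 1,1,1)
  P = {4,6,8}:  v_{4} + v_{6} + v_{8} = v_{7} ; sig = (3; 1)
  P = {1,2,8,10}:  v_{1} + v_{2} + v_{8} + v_{10} = 0 ; sig = (4; —)
  P = {1,2,3,8}:  v_{1} + v_{2} + v_{3} + v_{8} = v_{4} ; sig = (4; 1)
  P = {1,2,3,7}:  v_{1} + v_{2} + v_{3} + v_{7} = 2·v_{4} + v_{6} ; sig = (4; 1,2)

Signatures (|P|; sorted positive RHS coefficients), sorted:
    (2; —)
    (2; —)
    (2; 1)
    (2; 1)
    (2; 1,1)
    (2; 1,1)
    (2; 1,1,1)
    (3; 1)
    (4; —)
    (4; 1)
    (4; 1,2)


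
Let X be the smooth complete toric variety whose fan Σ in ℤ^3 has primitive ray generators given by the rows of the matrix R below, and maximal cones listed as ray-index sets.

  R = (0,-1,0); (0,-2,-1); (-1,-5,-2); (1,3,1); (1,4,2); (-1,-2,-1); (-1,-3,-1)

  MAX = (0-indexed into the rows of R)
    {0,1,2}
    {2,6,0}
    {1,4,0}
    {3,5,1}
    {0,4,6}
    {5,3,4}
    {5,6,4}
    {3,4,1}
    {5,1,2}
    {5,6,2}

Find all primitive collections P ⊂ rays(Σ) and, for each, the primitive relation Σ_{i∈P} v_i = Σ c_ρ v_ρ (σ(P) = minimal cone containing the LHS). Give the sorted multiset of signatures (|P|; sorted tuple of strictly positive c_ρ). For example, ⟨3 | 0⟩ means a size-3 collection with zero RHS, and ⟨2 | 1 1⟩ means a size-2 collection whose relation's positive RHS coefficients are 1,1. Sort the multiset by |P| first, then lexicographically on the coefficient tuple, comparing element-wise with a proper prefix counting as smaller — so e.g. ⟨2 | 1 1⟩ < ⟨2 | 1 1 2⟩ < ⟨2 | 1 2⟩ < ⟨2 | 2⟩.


The 7 primitive collections of Σ (r=7, n=3):

  P = {3,6}:  v_{3} + v_{6} = 0 ; sig = ⟨2 | 0⟩
  P = {0,5}:  v_{0} + v_{5} = v_{6} ; sig = ⟨2 | 1⟩
  P = {1,6}:  v_{1} + v_{6} = v_{2} ; sig = ⟨2 | 1⟩
  P = {2,3}:  v_{2} + v_{3} = v_{1} ; sig = ⟨2 | 1⟩
  P = {2,4}:  v_{2} + v_{4} = v_{0} ; sig = ⟨2 | 1⟩
  P = {0,3}:  v_{0} + v_{3} = v_{1} + v_{4} ; sig = ⟨2 | 1 1⟩
  P = {1,4,5}:  v_{1} + v_{4} + v_{5} = 0 ; sig = ⟨3 | 0⟩

so the primitive-relation signature multiset is
    |P|=2: 6 collections, coeffs (), (1), (1), (1), (1), (1,1)
    |P|=3: 1 collection, coeffs ()


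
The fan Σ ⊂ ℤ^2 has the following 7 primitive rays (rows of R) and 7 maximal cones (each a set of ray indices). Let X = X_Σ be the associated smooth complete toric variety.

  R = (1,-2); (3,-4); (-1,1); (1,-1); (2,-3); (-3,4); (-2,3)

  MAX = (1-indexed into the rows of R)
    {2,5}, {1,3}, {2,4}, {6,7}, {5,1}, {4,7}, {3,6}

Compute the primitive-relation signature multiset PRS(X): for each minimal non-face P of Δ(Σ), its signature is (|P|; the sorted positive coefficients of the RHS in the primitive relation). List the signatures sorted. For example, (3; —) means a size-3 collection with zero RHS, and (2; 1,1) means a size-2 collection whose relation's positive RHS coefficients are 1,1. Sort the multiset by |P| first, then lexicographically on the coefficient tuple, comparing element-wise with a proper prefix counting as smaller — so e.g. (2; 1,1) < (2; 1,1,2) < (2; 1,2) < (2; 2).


Minimal non-faces — 14 found among 7 rays, 7 max cones:

  P={2,6}:  v_{2} + v_{6} = 0  ⇒ sig = (2; —)
  P={3,4}:  v_{3} + v_{4} = 0  ⇒ sig = (2; —)
  P={5,7}:  v_{5} + v_{7} = 0  ⇒ sig = (2; —)
  P={1,4}:  v_{1} + v_{4} = v_{5}  ⇒ sig = (2; 1)
  P={1,7}:  v_{1} + v_{7} = v_{3}  ⇒ sig = (2; 1)
  P={2,3}:  v_{2} + v_{3} = v_{5}  ⇒ sig = (2; 1)
  P={2,7}:  v_{2} + v_{7} = v_{4}  ⇒ sig = (2; 1)
  P={3,5}:  v_{3} + v_{5} = v_{1}  ⇒ sig = (2; 1)
  P={3,7}:  v_{3} + v_{7} = v_{6}  ⇒ sig = (2; 1)
  P={4,5}:  v_{4} + v_{5} = v_{2}  ⇒ sig = (2; 1)
  P={4,6}:  v_{4} + v_{6} = v_{7}  ⇒ sig = (2; 1)
  P={5,6}:  v_{5} + v_{6} = v_{3}  ⇒ sig = (2; 1)
  P={1,2}:  v_{1} + v_{2} = 2·v_{5}  ⇒ sig = (2; 2)
  P={1,6}:  v_{1} + v_{6} = 2·v_{3}  ⇒ sig = (2; 2)

Sorted signature multiset PRS(X):
{ (2; —) ×3,  (2; 1) ×9,  (2; 2) ×2 }


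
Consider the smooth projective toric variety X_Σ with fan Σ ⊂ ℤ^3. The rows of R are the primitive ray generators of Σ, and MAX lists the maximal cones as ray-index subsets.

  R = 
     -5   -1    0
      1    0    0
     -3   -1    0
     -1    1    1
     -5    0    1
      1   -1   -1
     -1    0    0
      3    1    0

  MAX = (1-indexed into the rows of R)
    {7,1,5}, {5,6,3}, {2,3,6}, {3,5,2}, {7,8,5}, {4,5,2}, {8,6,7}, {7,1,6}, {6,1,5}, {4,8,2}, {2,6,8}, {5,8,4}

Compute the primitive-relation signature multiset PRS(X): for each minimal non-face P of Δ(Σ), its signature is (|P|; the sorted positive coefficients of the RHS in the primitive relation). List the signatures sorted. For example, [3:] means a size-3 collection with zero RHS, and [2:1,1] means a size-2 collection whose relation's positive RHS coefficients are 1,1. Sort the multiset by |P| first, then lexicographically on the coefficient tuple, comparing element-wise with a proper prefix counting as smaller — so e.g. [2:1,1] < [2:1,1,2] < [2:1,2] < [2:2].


Σ has 14 primitive collections:

  • {2,7}:  v_{2} + v_{7} = 0 — sig = [2:]
  • {3,8}:  v_{3} + v_{8} = 0 — sig = [2:]
  • {4,6}:  v_{4} + v_{6} = 0 — sig = [2:]
  • {1,2}:  v_{1} + v_{2} = v_{5} + v_{6} — sig = [2:1,1]
  • {1,4}:  v_{1} + v_{4} = v_{5} + v_{7} — sig = [2:1,1]
  • {3,4}:  v_{3} + v_{4} = v_{2} + v_{5} — sig = [2:1,1]
  • {3,7}:  v_{3} + v_{7} = v_{5} + v_{6} — sig = [2:1,1]
  • {4,7}:  v_{4} + v_{7} = v_{5} + v_{8} — sig = [2:1,1]
  • {1,8}:  v_{1} + v_{8} = 2·v_{7} — sig = [2:2]
  • {1,3}:  v_{1} + v_{3} = 2·v_{5} + 2·v_{6} — sig = [2:2,2]
  • {2,5,6}:  v_{2} + v_{5} + v_{6} = v_{3} — sig = [3:1]
  • {2,5,8}:  v_{2} + v_{5} + v_{8} = v_{4} — sig = [3:1]
  • {5,6,7}:  v_{5} + v_{6} + v_{7} = v_{1} — sig = [3:1]
  • {5,6,8}:  v_{5} + v_{6} + v_{8} = v_{7} — sig = [3:1]

Signatures (|P|; sorted positive RHS coefficients), sorted:
    [2:]
    [2:]
    [2:]
    [2:1,1]
    [2:1,1]
    [2:1,1]
    [2:1,1]
    [2:1,1]
    [2:2]
    [2:2,2]
    [3:1]
    [3:1]
    [3:1]
    [3:1]


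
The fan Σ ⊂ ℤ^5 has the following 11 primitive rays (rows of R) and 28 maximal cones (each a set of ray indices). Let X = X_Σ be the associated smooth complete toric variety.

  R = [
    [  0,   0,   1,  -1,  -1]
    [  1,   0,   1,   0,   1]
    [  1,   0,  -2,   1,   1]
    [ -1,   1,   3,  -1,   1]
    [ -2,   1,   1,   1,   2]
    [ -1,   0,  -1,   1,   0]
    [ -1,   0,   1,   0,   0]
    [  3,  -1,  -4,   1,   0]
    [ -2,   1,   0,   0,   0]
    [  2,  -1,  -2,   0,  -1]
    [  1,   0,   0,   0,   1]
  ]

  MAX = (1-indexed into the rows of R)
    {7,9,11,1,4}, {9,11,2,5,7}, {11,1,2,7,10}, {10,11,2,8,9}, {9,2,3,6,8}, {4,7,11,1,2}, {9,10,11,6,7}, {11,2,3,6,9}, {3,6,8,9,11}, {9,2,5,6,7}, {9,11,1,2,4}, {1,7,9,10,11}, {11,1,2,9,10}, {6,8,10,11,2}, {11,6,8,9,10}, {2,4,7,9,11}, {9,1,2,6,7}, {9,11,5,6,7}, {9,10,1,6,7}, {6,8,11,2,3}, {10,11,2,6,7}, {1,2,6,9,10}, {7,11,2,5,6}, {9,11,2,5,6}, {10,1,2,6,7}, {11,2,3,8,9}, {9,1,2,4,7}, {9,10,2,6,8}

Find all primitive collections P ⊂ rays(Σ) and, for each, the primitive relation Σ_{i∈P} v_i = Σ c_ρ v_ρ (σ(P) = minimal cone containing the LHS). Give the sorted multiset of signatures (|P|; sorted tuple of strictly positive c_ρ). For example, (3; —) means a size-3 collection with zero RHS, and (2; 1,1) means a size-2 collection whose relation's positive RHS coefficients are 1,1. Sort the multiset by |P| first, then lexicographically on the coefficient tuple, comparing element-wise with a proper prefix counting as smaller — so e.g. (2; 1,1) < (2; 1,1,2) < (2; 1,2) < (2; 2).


20 collections generate NE(X_Σ); each relation:

  P = {3,10}:  v_{3} + v_{10} = v_{8}  ⟹  sig = (2; 1)
  P = {3,7}:  v_{3} + v_{7} = v_{6} + v_{11}  ⟹  sig = (2; 1,1)
  P = {4,10}:  v_{4} + v_{10} = v_{1} + v_{11}  ⟹  sig = (2; 1,1)
  P = {5,10}:  v_{5} + v_{10} = v_{6} + v_{11}  ⟹  sig = (2; 1,1)
  P = {1,3}:  v_{1} + v_{3} = v_{2} + v_{9} + v_{10}  ⟹  sig = (2; 1,1,1)
  P = {1,5}:  v_{1} + v_{5} = v_{2} + v_{7} + v_{9}  ⟹  sig = (2; 1,1,1)
  P = {3,4}:  v_{3} + v_{4} = v_{2} + v_{9} + v_{11}  ⟹  sig = (2; 1,1,1)
  P = {4,6}:  v_{4} + v_{6} = v_{2} + v_{7} + v_{9}  ⟹  sig = (2; 1,1,1)
  P = {5,8}:  v_{5} + v_{8} = v_{3} + v_{6} + v_{11}  ⟹  sig = (2; 1,1,1)
  P = {7,8}:  v_{7} + v_{8} = v_{6} + v_{10} + v_{11}  ⟹  sig = (2; 1,1,1)
  P = {4,8}:  v_{4} + v_{8} = v_{2} + v_{9} + v_{10} + v_{11}  ⟹  sig = (2; 1,1,1,1)
  P = {1,8}:  v_{1} + v_{8} = v_{2} + v_{9} + 2·v_{10}  ⟹  sig = (2; 1,1,2)
  P = {3,5}:  v_{3} + v_{5} = v_{2} + 2·v_{6} + v_{9} + 2·v_{11}  ⟹  sig = (2; 1,1,2,2)
  P = {4,5}:  v_{4} + v_{5} = 2·v_{2} + 2·v_{7} + 2·v_{9} + v_{11}  ⟹  sig = (2; 1,2,2,2)
  P = {1,6,11}:  v_{1} + v_{6} + v_{11} = 0  ⟹  sig = (3; —)
  P = {2,7,9,10}:  v_{2} + v_{7} + v_{9} + v_{10} = 0  ⟹  sig = (4; —)
  P = {1,2,7,9,11}:  v_{1} + v_{2} + v_{7} + v_{9} + v_{11} = v_{4}  ⟹  sig = (5; 1)
  P = {2,6,7,9,11}:  v_{2} + v_{6} + v_{7} + v_{9} + v_{11} = v_{5}  ⟹  sig = (5; 1)
  P = {2,6,9,10,11}:  v_{2} + v_{6} + v_{9} + v_{10} + v_{11} = v_{3}  ⟹  sig = (5; 1)
  P = {2,6,8,9,11}:  v_{2} + v_{6} + v_{8} + v_{9} + v_{11} = 2·v_{3}  ⟹  sig = (5; 2)

Sorted signature multiset PRS(X):
{ (2; 1),  (2; 1,1) ×3,  (2; 1,1,1) ×6,  (2; 1,1,1,1),  (2; 1,1,2),  (2; 1,1,2,2),  (2; 1,2,2,2),  (3; —),  (4; —),  (5; 1) ×3,  (5; 2) }


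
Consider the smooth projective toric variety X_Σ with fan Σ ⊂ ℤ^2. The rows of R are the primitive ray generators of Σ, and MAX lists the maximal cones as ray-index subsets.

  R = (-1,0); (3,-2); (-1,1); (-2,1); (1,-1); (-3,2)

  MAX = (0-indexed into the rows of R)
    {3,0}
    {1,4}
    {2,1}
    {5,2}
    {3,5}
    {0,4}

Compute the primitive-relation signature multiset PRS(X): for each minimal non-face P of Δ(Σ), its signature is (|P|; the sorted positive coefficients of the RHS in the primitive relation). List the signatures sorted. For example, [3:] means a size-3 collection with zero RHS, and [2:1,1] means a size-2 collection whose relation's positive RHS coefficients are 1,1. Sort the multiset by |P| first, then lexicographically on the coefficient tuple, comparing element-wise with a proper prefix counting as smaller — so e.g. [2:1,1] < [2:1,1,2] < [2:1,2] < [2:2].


Primitive collections (9):

  P = {1,5}:  v_{1} + v_{5} = 0  so sig = [2:]
  P = {2,4}:  v_{2} + v_{4} = 0  so sig = [2:]
  P = {0,2}:  v_{0} + v_{2} = v_{3}  so sig = [2:1]
  P = {1,3}:  v_{1} + v_{3} = v_{4}  so sig = [2:1]
  P = {2,3}:  v_{2} + v_{3} = v_{5}  so sig = [2:1]
  P = {3,4}:  v_{3} + v_{4} = v_{0}  so sig = [2:1]
  P = {4,5}:  v_{4} + v_{5} = v_{3}  so sig = [2:1]
  P = {0,1}:  v_{0} + v_{1} = 2·v_{4}  so sig = [2:2]
  P = {0,5}:  v_{0} + v_{5} = 2·v_{3}  so sig = [2:2]

Hence PRS(X_Σ) =
    [2:]
    [2:]
    [2:1]
    [2:1]
    [2:1]
    [2:1]
    [2:1]
    [2:2]
    [2:2]


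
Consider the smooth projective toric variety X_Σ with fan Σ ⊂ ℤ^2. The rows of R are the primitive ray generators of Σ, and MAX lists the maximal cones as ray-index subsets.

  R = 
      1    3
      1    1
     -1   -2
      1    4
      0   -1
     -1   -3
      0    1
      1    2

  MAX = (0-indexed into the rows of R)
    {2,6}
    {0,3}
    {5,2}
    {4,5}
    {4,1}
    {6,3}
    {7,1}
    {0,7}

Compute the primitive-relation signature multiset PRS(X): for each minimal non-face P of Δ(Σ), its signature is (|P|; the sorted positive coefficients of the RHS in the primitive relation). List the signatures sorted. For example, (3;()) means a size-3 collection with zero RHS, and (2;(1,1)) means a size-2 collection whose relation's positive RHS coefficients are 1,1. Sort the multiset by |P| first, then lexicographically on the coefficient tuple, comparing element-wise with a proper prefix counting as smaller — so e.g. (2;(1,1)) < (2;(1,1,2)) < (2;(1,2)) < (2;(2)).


|primitive collections| = 20. Relations:

  • {0,5}:  v_{0} + v_{5} = 0  →  sig = (2;())
  • {2,7}:  v_{2} + v_{7} = 0  →  sig = (2;())
  • {4,6}:  v_{4} + v_{6} = 0  →  sig = (2;())
  • {0,2}:  v_{0} + v_{2} = v_{6}  →  sig = (2;(1))
  • {0,4}:  v_{0} + v_{4} = v_{7}  →  sig = (2;(1))
  • {0,6}:  v_{0} + v_{6} = v_{3}  →  sig = (2;(1))
  • {1,2}:  v_{1} + v_{2} = v_{4}  →  sig = (2;(1))
  • {1,6}:  v_{1} + v_{6} = v_{7}  →  sig = (2;(1))
  • {2,4}:  v_{2} + v_{4} = v_{5}  →  sig = (2;(1))
  • {3,4}:  v_{3} + v_{4} = v_{0}  →  sig = (2;(1))
  • {3,5}:  v_{3} + v_{5} = v_{6}  →  sig = (2;(1))
  • {4,7}:  v_{4} + v_{7} = v_{1}  →  sig = (2;(1))
  • {5,6}:  v_{5} + v_{6} = v_{2}  →  sig = (2;(1))
  • {5,7}:  v_{5} + v_{7} = v_{4}  →  sig = (2;(1))
  • {6,7}:  v_{6} + v_{7} = v_{0}  →  sig = (2;(1))
  • {1,3}:  v_{1} + v_{3} = v_{0} + v_{7}  →  sig = (2;(1,1))
  • {0,1}:  v_{0} + v_{1} = 2·v_{7}  →  sig = (2;(2))
  • {1,5}:  v_{1} + v_{5} = 2·v_{4}  →  sig = (2;(2))
  • {2,3}:  v_{2} + v_{3} = 2·v_{6}  →  sig = (2;(2))
  • {3,7}:  v_{3} + v_{7} = 2·v_{0}  →  sig = (2;(2))

Sorted signature multiset PRS(X):
    (2;())
    (2;())
    (2;())
    (2;(1))
    (2;(1))
    (2;(1))
    (2;(1))
    (2;(1))
    (2;(1))
    (2;(1))
    (2;(1))
    (2;(1))
    (2;(1))
    (2;(1))
    (2;(1))
    (2;(1,1))
    (2;(2))
    (2;(2))
    (2;(2))
    (2;(2))


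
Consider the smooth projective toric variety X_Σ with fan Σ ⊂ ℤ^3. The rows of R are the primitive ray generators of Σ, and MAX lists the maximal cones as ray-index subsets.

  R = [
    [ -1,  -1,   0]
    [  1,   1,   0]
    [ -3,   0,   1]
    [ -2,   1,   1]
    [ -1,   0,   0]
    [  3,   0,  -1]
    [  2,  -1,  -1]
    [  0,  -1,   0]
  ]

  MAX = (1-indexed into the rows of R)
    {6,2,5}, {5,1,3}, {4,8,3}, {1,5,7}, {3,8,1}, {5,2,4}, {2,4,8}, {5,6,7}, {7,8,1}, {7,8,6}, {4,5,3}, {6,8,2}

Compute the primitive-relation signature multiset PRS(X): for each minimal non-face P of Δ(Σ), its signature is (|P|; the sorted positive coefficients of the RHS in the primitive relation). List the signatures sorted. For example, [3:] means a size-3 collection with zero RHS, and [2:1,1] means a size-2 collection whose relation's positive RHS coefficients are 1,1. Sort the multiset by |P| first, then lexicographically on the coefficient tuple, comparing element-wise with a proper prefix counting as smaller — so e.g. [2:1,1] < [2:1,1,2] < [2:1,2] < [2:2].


Δ(Σ) — 8 vertices, 10 min non-faces:

  • {1,2}:  v_{1} + v_{2} = 0  ⟹  sig = [2:]
  • {3,6}:  v_{3} + v_{6} = 0  ⟹  sig = [2:]
  • {4,7}:  v_{4} + v_{7} = 0  ⟹  sig = [2:]
  • {1,4}:  v_{1} + v_{4} = v_{3}  ⟹  sig = [2:1]
  • {1,6}:  v_{1} + v_{6} = v_{7}  ⟹  sig = [2:1]
  • {2,3}:  v_{2} + v_{3} = v_{4}  ⟹  sig = [2:1]
  • {2,7}:  v_{2} + v_{7} = v_{6}  ⟹  sig = [2:1]
  • {3,7}:  v_{3} + v_{7} = v_{1}  ⟹  sig = [2:1]
  • {4,6}:  v_{4} + v_{6} = v_{2}  ⟹  sig = [2:1]
  • {5,8}:  v_{5} + v_{8} = v_{1}  ⟹  sig = [2:1]

Hence PRS(X_Σ) =
    |P|=2: 10 collections, coeffs (), (), (), (1), (1), (1), (1), (1), (1), (1)


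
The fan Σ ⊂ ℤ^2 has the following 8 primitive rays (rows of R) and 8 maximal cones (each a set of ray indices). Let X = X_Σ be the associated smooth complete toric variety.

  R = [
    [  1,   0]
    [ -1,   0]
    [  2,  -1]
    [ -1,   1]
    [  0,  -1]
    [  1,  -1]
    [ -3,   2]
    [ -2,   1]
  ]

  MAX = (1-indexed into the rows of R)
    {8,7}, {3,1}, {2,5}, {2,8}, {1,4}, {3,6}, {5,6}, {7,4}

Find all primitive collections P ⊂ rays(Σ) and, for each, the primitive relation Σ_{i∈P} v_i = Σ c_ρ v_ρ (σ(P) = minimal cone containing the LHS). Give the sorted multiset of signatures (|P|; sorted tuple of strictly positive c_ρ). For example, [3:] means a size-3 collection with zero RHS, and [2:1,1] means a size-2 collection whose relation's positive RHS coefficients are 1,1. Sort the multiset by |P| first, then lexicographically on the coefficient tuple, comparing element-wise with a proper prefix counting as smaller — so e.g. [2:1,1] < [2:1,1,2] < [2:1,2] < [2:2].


20 minimal non-faces of Δ(Σ) (on 8 rays):

  • {1,2}:  v_{1} + v_{2} = 0 ; sig = [2:]
  • {3,8}:  v_{3} + v_{8} = 0 ; sig = [2:]
  • {4,6}:  v_{4} + v_{6} = 0 ; sig = [2:]
  • {1,5}:  v_{1} + v_{5} = v_{6} ; sig = [2:1]
  • {1,6}:  v_{1} + v_{6} = v_{3} ; sig = [2:1]
  • {1,8}:  v_{1} + v_{8} = v_{4} ; sig = [2:1]
  • {2,3}:  v_{2} + v_{3} = v_{6} ; sig = [2:1]
  • {2,4}:  v_{2} + v_{4} = v_{8} ; sig = [2:1]
  • {2,6}:  v_{2} + v_{6} = v_{5} ; sig = [2:1]
  • {3,4}:  v_{3} + v_{4} = v_{1} ; sig = [2:1]
  • {3,7}:  v_{3} + v_{7} = v_{4} ; sig = [2:1]
  • {4,5}:  v_{4} + v_{5} = v_{2} ; sig = [2:1]
  • {4,8}:  v_{4} + v_{8} = v_{7} ; sig = [2:1]
  • {6,7}:  v_{6} + v_{7} = v_{8} ; sig = [2:1]
  • {6,8}:  v_{6} + v_{8} = v_{2} ; sig = [2:1]
  • {5,7}:  v_{5} + v_{7} = v_{2} + v_{8} ; sig = [2:1,1]
  • {1,7}:  v_{1} + v_{7} = 2·v_{4} ; sig = [2:2]
  • {2,7}:  v_{2} + v_{7} = 2·v_{8} ; sig = [2:2]
  • {3,5}:  v_{3} + v_{5} = 2·v_{6} ; sig = [2:2]
  • {5,8}:  v_{5} + v_{8} = 2·v_{2} ; sig = [2:2]

Signatures (|P|; sorted positive RHS coefficients), sorted:
    |P|=2: 20 collections, coeffs (), (), (), (1), (1), (1), (1), (1), (1), (1), (1), (1), (1), (1), (1), (1,1), (2), (2), (2), (2)


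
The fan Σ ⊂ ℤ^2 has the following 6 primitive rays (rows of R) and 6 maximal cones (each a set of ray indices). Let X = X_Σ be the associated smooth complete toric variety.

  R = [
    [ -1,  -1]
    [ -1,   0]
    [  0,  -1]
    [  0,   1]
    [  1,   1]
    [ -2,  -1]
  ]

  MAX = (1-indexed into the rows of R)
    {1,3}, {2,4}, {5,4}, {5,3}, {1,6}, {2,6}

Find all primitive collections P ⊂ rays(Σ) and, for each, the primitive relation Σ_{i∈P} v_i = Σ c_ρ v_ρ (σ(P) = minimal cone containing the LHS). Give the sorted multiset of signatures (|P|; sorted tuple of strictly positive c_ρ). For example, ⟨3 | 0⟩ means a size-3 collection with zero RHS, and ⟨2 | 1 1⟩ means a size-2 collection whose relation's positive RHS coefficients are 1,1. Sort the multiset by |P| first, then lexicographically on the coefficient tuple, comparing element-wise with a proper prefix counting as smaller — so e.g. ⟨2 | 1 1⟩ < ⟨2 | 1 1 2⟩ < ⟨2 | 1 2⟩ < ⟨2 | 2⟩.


Σ has 9 primitive collections:

  • {1,5}:  v_{1} + v_{5} = 0 ; sig = ⟨2 | 0⟩
  • {3,4}:  v_{3} + v_{4} = 0 ; sig = ⟨2 | 0⟩
  • {1,2}:  v_{1} + v_{2} = v_{6} ; sig = ⟨2 | 1⟩
  • {1,4}:  v_{1} + v_{4} = v_{2} ; sig = ⟨2 | 1⟩
  • {2,3}:  v_{2} + v_{3} = v_{1} ; sig = ⟨2 | 1⟩
  • {2,5}:  v_{2} + v_{5} = v_{4} ; sig = ⟨2 | 1⟩
  • {5,6}:  v_{5} + v_{6} = v_{2} ; sig = ⟨2 | 1⟩
  • {3,6}:  v_{3} + v_{6} = 2·v_{1} ; sig = ⟨2 | 2⟩
  • {4,6}:  v_{4} + v_{6} = 2·v_{2} ; sig = ⟨2 | 2⟩

so the primitive-relation signature multiset is
    ⟨2 | 0⟩
    ⟨2 | 0⟩
    ⟨2 | 1⟩
    ⟨2 | 1⟩
    ⟨2 | 1⟩
    ⟨2 | 1⟩
    ⟨2 | 1⟩
    ⟨2 | 2⟩
    ⟨2 | 2⟩


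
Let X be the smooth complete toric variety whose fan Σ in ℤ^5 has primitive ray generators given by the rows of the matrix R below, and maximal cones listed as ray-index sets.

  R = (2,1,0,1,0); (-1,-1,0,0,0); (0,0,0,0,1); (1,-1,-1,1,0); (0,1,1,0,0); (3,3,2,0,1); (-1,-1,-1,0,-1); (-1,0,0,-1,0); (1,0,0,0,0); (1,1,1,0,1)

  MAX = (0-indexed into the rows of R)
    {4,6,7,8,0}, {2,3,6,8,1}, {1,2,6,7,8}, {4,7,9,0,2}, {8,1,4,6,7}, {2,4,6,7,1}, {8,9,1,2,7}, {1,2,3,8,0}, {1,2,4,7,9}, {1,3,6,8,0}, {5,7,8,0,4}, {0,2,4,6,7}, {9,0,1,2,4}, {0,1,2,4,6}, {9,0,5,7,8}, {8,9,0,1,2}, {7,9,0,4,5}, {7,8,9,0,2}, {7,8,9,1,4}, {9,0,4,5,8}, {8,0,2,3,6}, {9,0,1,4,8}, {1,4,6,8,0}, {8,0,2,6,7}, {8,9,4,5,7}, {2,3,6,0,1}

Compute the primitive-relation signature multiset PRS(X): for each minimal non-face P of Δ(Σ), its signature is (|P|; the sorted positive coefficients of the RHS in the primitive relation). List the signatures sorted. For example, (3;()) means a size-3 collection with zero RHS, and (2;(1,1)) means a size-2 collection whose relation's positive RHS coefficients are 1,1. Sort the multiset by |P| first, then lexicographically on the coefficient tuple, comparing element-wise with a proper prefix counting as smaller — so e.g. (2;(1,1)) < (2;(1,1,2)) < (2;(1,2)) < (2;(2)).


12 collections generate NE(X_Σ); each relation:

  • {6,9}:  v_{6} + v_{9} = 0  so sig = (2;())
  • {3,4}:  v_{3} + v_{4} = v_{0} + v_{1}  so sig = (2;(1,1))
  • {1,5}:  v_{1} + v_{5} = v_{4} + v_{8} + v_{9}  so sig = (2;(1,1,1))
  • {3,5}:  v_{3} + v_{5} = v_{0} + v_{8} + v_{9}  so sig = (2;(1,1,1))
  • {3,7}:  v_{3} + v_{7} = v_{2} + v_{6} + v_{8}  so sig = (2;(1,1,1))
  • {3,9}:  v_{3} + v_{9} = v_{0} + v_{1} + v_{2} + v_{8}  so sig = (2;(1,1,1,1))
  • {5,6}:  v_{5} + v_{6} = v_{0} + v_{4} + v_{7} + v_{8}  so sig = (2;(1,1,1,1))
  • {2,5}:  v_{2} + v_{5} = v_{0} + v_{7} + 2·v_{9}  so sig = (2;(1,1,2))
  • {0,1,7}:  v_{0} + v_{1} + v_{7} = 0  so sig = (3;())
  • {2,4,8}:  v_{2} + v_{4} + v_{8} = v_{9}  so sig = (3;(1))
  • {0,1,2,6,8}:  v_{0} + v_{1} + v_{2} + v_{6} + v_{8} = v_{3}  so sig = (5;(1))
  • {0,4,7,8,9}:  v_{0} + v_{4} + v_{7} + v_{8} + v_{9} = v_{5}  so sig = (5;(1))

Sorted signature multiset PRS(X):
    |P|=2: 8 collections, coeffs (), (1,1), (1,1,1), (1,1,1), (1,1,1), (1,1,1,1), (1,1,1,1), (1,1,2)
    |P|=3: 2 collections, coeffs (), (1)
    |P|=5: 2 collections, coeffs (1), (1)


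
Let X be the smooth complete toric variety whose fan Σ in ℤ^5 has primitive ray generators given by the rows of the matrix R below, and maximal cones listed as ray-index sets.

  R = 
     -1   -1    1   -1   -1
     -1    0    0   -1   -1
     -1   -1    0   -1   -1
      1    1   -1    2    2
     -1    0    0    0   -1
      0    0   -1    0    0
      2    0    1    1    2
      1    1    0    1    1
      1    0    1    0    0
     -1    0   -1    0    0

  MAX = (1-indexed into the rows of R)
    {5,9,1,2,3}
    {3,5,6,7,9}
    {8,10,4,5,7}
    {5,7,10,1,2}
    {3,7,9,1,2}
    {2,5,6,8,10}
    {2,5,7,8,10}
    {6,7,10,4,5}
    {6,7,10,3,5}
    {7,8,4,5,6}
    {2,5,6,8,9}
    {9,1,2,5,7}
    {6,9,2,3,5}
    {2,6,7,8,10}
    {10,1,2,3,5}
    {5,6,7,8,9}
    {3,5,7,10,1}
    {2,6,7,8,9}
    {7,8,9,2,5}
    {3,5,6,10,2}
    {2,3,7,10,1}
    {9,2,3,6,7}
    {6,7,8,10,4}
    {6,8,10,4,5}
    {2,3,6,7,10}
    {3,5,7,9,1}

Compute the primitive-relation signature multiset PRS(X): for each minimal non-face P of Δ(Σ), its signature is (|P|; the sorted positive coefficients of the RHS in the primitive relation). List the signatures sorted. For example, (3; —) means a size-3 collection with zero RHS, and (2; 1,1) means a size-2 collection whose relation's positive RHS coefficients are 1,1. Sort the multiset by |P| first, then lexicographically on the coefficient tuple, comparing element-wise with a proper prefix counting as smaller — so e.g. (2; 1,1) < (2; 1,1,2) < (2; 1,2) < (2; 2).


|primitive collections| = 11. Relations:

  P = {3,8}:  v_{3} + v_{8} = 0  ⇒ sig = (2; —)
  P = {9,10}:  v_{9} + v_{10} = 0  ⇒ sig = (2; —)
  P = {1,6}:  v_{1} + v_{6} = v_{3}  ⇒ sig = (2; 1)
  P = {2,4}:  v_{2} + v_{4} = v_{8} + v_{10}  ⇒ sig = (2; 1,1)
  P = {1,4}:  v_{1} + v_{4} = v_{5} + v_{7} + v_{10}  ⇒ sig = (2; 1,1,1)
  P = {1,8}:  v_{1} + v_{8} = v_{2} + v_{5} + v_{7}  ⇒ sig = (2; 1,1,1)
  P = {3,4}:  v_{3} + v_{4} = v_{5} + v_{6} + v_{7} + v_{10}  ⇒ sig = (2; 1,1,1,1)
  P = {4,9}:  v_{4} + v_{9} = v_{5} + v_{6} + v_{7} + v_{8}  ⇒ sig = (2; 1,1,1,1)
  P = {2,5,6,7}:  v_{2} + v_{5} + v_{6} + v_{7} = 0  ⇒ sig = (4; —)
  P = {2,3,5,7}:  v_{2} + v_{3} + v_{5} + v_{7} = v_{1}  ⇒ sig = (4; 1)
  P = {5,6,7,8,10}:  v_{5} + v_{6} + v_{7} + v_{8} + v_{10} = v_{4}  ⇒ sig = (5; 1)

Signatures (|P|; sorted positive RHS coefficients), sorted:
    |P|=2: 8 collections, coeffs (), (), (1), (1,1), (1,1,1), (1,1,1), (1,1,1,1), (1,1,1,1)
    |P|=4: 2 collections, coeffs (), (1)
    |P|=5: 1 collection, coeffs (1)


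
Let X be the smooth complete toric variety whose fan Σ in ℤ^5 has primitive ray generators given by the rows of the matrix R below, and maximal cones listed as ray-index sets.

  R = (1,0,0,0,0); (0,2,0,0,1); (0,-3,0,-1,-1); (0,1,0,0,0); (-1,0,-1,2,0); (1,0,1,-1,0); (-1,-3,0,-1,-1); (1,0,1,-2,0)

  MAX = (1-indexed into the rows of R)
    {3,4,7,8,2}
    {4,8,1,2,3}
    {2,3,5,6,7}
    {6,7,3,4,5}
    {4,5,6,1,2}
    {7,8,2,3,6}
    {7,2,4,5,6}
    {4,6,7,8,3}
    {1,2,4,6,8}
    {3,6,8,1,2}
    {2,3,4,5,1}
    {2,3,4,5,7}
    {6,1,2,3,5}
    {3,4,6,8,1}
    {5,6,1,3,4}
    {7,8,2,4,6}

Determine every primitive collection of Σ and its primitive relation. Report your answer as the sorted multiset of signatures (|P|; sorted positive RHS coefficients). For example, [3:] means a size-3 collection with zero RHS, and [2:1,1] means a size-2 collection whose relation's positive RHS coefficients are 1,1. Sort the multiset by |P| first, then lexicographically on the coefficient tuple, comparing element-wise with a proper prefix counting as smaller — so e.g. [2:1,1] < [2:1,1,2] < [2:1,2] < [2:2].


Δ(Σ) — 8 vertices, 3 min non-faces:

  • {5,8}:  v_{5} + v_{8} = 0  ⇒ sig = [2:]
  • {1,7}:  v_{1} + v_{7} = v_{3}  ⇒ sig = [2:1]
  • {2,3,4,6}:  v_{2} + v_{3} + v_{4} + v_{6} = v_{8}  ⇒ sig = [4:1]

Signatures (|P|; sorted positive RHS coefficients), sorted:
    |P|=2: 2 collections, coeffs (), (1)
    |P|=4: 1 collection, coeffs (1)


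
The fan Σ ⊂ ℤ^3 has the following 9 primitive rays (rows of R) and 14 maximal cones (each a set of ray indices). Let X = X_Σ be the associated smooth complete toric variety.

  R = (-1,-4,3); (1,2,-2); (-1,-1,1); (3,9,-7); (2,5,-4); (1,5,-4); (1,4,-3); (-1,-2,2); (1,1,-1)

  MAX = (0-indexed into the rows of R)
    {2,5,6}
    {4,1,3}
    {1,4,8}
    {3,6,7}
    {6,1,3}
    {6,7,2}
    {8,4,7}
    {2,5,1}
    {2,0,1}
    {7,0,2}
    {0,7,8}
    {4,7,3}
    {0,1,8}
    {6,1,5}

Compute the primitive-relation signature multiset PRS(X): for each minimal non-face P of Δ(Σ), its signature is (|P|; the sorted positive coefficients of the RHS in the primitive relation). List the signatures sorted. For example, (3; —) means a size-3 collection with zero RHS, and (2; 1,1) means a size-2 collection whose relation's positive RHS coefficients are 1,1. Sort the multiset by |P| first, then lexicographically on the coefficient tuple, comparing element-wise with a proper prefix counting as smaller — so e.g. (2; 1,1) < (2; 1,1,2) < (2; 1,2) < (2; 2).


Σ has 16 primitive collections:

  P = {0,6}:  v_{0} + v_{6} = 0  →  sig = (2; —)
  P = {1,7}:  v_{1} + v_{7} = 0  →  sig = (2; —)
  P = {2,8}:  v_{2} + v_{8} = 0  →  sig = (2; —)
  P = {0,3}:  v_{0} + v_{3} = v_{4}  →  sig = (2; 1)
  P = {0,4}:  v_{0} + v_{4} = v_{8}  →  sig = (2; 1)
  P = {2,4}:  v_{2} + v_{4} = v_{6}  →  sig = (2; 1)
  P = {4,6}:  v_{4} + v_{6} = v_{3}  →  sig = (2; 1)
  P = {6,8}:  v_{6} + v_{8} = v_{4}  →  sig = (2; 1)
  P = {0,5}:  v_{0} + v_{5} = v_{1} + v_{2}  →  sig = (2; 1,1)
  P = {5,7}:  v_{5} + v_{7} = v_{2} + v_{6}  →  sig = (2; 1,1)
  P = {5,8}:  v_{5} + v_{8} = v_{1} + v_{6}  →  sig = (2; 1,1)
  P = {4,5}:  v_{4} + v_{5} = v_{1} + 2·v_{6}  →  sig = (2; 1,2)
  P = {3,5}:  v_{3} + v_{5} = v_{1} + 3·v_{6}  →  sig = (2; 1,3)
  P = {2,3}:  v_{2} + v_{3} = 2·v_{6}  →  sig = (2; 2)
  P = {3,8}:  v_{3} + v_{8} = 2·v_{4}  →  sig = (2; 2)
  P = {1,2,6}:  v_{1} + v_{2} + v_{6} = v_{5}  →  sig = (3; 1)

Signatures (|P|; sorted positive RHS coefficients), sorted:
[(2; —), (2; —), (2; —), (2; 1), (2; 1), (2; 1), (2; 1), (2; 1), (2; 1,1), (2; 1,1), (2; 1,1), (2; 1,2), (2; 1,3), (2; 2), (2; 2), (3; 1)]


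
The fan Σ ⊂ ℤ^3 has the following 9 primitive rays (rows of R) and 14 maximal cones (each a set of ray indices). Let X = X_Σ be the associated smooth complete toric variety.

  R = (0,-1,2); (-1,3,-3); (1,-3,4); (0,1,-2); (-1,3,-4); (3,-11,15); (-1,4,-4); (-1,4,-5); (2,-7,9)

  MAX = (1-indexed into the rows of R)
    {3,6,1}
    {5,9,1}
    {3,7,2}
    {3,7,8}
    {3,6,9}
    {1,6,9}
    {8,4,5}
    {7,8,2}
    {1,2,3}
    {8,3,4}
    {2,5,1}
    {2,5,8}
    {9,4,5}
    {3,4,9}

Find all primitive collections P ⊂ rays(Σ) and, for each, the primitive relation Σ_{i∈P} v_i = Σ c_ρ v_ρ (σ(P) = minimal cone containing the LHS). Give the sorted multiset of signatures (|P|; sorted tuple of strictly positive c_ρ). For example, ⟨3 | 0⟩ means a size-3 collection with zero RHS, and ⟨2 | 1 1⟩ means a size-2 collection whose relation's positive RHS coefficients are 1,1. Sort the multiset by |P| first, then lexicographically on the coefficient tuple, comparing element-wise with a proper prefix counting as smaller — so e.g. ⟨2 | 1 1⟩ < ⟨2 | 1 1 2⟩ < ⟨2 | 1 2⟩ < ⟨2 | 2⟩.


17 minimal non-faces of Δ(Σ) (on 9 rays):

  P = {1,4}:  v_{1} + v_{4} = 0 — sig = ⟨2 | 0⟩
  P = {3,5}:  v_{3} + v_{5} = 0 — sig = ⟨2 | 0⟩
  P = {1,8}:  v_{1} + v_{8} = v_{2} — sig = ⟨2 | 1⟩
  P = {2,4}:  v_{2} + v_{4} = v_{8} — sig = ⟨2 | 1⟩
  P = {8,9}:  v_{8} + v_{9} = v_{3} — sig = ⟨2 | 1⟩
  P = {2,9}:  v_{2} + v_{9} = v_{1} + v_{3} — sig = ⟨2 | 1 1⟩
  P = {4,6}:  v_{4} + v_{6} = v_{3} + v_{9} — sig = ⟨2 | 1 1⟩
  P = {5,6}:  v_{5} + v_{6} = v_{1} + v_{9} — sig = ⟨2 | 1 1⟩
  P = {5,7}:  v_{5} + v_{7} = v_{2} + v_{8} — sig = ⟨2 | 1 1⟩
  P = {6,7}:  v_{6} + v_{7} = v_{1} + v_{2} + 3·v_{3} — sig = ⟨2 | 1 1 3⟩
  P = {1,7}:  v_{1} + v_{7} = 2·v_{2} + v_{3} — sig = ⟨2 | 1 2⟩
  P = {4,7}:  v_{4} + v_{7} = v_{3} + 2·v_{8} — sig = ⟨2 | 1 2⟩
  P = {6,8}:  v_{6} + v_{8} = v_{1} + 2·v_{3} — sig = ⟨2 | 1 2⟩
  P = {7,9}:  v_{7} + v_{9} = v_{2} + 2·v_{3} — sig = ⟨2 | 1 2⟩
  P = {2,6}:  v_{2} + v_{6} = 2·v_{1} + 2·v_{3} — sig = ⟨2 | 2 2⟩
  P = {1,3,9}:  v_{1} + v_{3} + v_{9} = v_{6} — sig = ⟨3 | 1⟩
  P = {2,3,8}:  v_{2} + v_{3} + v_{8} = v_{7} — sig = ⟨3 | 1⟩

Signatures (|P|; sorted positive RHS coefficients), sorted:
{ ⟨2 | 0⟩ ×2,  ⟨2 | 1⟩ ×3,  ⟨2 | 1 1⟩ ×4,  ⟨2 | 1 1 3⟩,  ⟨2 | 1 2⟩ ×4,  ⟨2 | 2 2⟩,  ⟨3 | 1⟩ ×2 }


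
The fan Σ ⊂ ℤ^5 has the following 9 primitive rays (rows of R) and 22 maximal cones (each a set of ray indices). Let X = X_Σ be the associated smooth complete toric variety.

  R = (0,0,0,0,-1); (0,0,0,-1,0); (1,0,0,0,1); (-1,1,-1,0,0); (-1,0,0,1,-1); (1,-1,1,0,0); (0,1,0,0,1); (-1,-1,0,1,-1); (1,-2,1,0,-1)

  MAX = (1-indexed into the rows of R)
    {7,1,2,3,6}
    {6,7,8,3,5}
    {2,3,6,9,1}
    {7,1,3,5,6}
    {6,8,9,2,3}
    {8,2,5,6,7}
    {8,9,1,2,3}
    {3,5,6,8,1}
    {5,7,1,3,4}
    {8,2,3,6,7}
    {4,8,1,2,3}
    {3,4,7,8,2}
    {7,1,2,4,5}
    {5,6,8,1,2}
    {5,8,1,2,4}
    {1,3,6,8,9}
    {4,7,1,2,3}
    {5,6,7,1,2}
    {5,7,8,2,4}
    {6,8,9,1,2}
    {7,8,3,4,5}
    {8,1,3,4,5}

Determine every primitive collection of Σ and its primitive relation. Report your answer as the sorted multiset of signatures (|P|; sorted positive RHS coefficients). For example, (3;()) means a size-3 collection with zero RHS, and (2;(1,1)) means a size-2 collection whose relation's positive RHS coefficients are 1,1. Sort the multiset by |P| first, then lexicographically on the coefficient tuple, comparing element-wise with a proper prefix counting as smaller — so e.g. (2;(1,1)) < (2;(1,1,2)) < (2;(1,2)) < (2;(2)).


Δ(Σ) — 9 vertices, 7 min non-faces:

  {4,6}:  v_{4} + v_{6} = 0  ⟹  sig = (2;())
  {7,9}:  v_{7} + v_{9} = v_{6}  ⟹  sig = (2;(1))
  {5,9}:  v_{5} + v_{9} = v_{1} + v_{6} + v_{8}  ⟹  sig = (2;(1,1,1))
  {4,9}:  v_{4} + v_{9} = v_{1} + v_{2} + v_{3} + v_{8}  ⟹  sig = (2;(1,1,1,1))
  {2,3,5}:  v_{2} + v_{3} + v_{5} = 0  ⟹  sig = (3;())
  {1,7,8}:  v_{1} + v_{7} + v_{8} = v_{5}  ⟹  sig = (3;(1))
  {1,2,3,6,8}:  v_{1} + v_{2} + v_{3} + v_{6} + v_{8} = v_{9}  ⟹  sig = (5;(1))

Signatures (|P|; sorted positive RHS coefficients), sorted:
{ (2;()),  (2;(1)),  (2;(1,1,1)),  (2;(1,1,1,1)),  (3;()),  (3;(1)),  (5;(1)) }


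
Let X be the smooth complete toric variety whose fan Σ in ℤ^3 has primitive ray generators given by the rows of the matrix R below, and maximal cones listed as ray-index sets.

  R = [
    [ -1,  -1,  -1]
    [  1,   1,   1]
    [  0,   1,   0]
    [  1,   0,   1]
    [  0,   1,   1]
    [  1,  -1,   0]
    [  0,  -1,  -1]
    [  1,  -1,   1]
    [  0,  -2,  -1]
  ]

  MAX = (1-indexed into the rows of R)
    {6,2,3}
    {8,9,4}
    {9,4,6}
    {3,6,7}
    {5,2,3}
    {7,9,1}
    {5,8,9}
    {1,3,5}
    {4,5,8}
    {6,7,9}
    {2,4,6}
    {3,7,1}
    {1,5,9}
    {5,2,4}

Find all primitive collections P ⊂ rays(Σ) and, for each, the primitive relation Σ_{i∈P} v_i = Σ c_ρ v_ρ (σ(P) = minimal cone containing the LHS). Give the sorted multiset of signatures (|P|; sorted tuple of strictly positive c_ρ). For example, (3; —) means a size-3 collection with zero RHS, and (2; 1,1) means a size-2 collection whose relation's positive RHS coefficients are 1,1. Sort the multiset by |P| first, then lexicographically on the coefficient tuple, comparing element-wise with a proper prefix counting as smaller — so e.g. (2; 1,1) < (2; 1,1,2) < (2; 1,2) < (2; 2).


Primitive collections (16):

  {1,2}:  v_{1} + v_{2} = 0  ⇒ sig = (2; —)
  {5,7}:  v_{5} + v_{7} = 0  ⇒ sig = (2; —)
  {1,6}:  v_{1} + v_{6} = v_{9}  ⇒ sig = (2; 1)
  {2,9}:  v_{2} + v_{9} = v_{6}  ⇒ sig = (2; 1)
  {3,4}:  v_{3} + v_{4} = v_{2}  ⇒ sig = (2; 1)
  {3,8}:  v_{3} + v_{8} = v_{4}  ⇒ sig = (2; 1)
  {3,9}:  v_{3} + v_{9} = v_{7}  ⇒ sig = (2; 1)
  {4,7}:  v_{4} + v_{7} = v_{6}  ⇒ sig = (2; 1)
  {5,6}:  v_{5} + v_{6} = v_{4}  ⇒ sig = (2; 1)
  {1,4}:  v_{1} + v_{4} = v_{5} + v_{9}  ⇒ sig = (2; 1,1)
  {2,7}:  v_{2} + v_{7} = v_{3} + v_{6}  ⇒ sig = (2; 1,1)
  {7,8}:  v_{7} + v_{8} = v_{4} + v_{9}  ⇒ sig = (2; 1,1)
  {6,8}:  v_{6} + v_{8} = 2·v_{4} + v_{9}  ⇒ sig = (2; 1,2)
  {2,8}:  v_{2} + v_{8} = 2·v_{4}  ⇒ sig = (2; 2)
  {1,8}:  v_{1} + v_{8} = 2·v_{5} + 2·v_{9}  ⇒ sig = (2; 2,2)
  {4,5,9}:  v_{4} + v_{5} + v_{9} = v_{8}  ⇒ sig = (3; 1)

Sorted signature multiset PRS(X):
{ (2; —) ×2,  (2; 1) ×7,  (2; 1,1) ×3,  (2; 1,2),  (2; 2),  (2; 2,2),  (3; 1) }


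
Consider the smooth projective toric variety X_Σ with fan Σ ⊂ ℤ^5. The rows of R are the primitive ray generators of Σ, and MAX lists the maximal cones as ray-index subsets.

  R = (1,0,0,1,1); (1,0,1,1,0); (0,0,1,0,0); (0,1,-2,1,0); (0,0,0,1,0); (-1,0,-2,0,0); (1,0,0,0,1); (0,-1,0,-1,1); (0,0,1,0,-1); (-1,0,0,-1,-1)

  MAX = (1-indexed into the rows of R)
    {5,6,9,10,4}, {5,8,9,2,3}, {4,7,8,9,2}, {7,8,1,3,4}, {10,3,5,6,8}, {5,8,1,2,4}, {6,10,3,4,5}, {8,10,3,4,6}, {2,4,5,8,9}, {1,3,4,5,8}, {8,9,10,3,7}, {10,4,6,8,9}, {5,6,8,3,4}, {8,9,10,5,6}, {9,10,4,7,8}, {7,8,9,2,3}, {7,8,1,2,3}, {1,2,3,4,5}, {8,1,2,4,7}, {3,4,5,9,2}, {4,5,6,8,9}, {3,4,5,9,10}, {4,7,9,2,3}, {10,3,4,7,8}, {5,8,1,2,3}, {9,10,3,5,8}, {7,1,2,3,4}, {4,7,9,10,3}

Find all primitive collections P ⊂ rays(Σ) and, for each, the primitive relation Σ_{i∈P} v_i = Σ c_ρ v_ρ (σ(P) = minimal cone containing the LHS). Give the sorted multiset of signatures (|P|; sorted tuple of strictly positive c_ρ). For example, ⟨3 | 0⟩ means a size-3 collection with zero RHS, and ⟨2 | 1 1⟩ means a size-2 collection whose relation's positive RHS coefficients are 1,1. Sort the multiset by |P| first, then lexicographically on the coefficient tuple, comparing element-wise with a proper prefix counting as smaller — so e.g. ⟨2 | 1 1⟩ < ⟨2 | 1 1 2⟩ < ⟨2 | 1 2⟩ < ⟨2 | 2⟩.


11 collections generate NE(X_Σ); each relation:

  P = {1,10}:  v_{1} + v_{10} = 0  so sig = ⟨2 | 0⟩
  P = {1,9}:  v_{1} + v_{9} = v_{2}  so sig = ⟨2 | 1⟩
  P = {2,10}:  v_{2} + v_{10} = v_{9}  so sig = ⟨2 | 1⟩
  P = {5,7}:  v_{5} + v_{7} = v_{1}  so sig = ⟨2 | 1⟩
  P = {6,7}:  v_{6} + v_{7} = v_{4} + v_{8}  so sig = ⟨2 | 1 1⟩
  P = {1,6}:  v_{1} + v_{6} = v_{4} + v_{5} + v_{8}  so sig = ⟨2 | 1 1 1⟩
  P = {2,6}:  v_{2} + v_{6} = v_{4} + v_{5} + v_{8} + v_{9}  so sig = ⟨2 | 1 1 1 1⟩
  P = {3,6,9}:  v_{3} + v_{6} + v_{9} = v_{5} + v_{10}  so sig = ⟨3 | 1 1⟩
  P = {3,4,8,9}:  v_{3} + v_{4} + v_{8} + v_{9} = 0  so sig = ⟨4 | 0⟩
  P = {2,3,4,8}:  v_{2} + v_{3} + v_{4} + v_{8} = v_{1}  so sig = ⟨4 | 1⟩
  P = {4,5,8,10}:  v_{4} + v_{5} + v_{8} + v_{10} = v_{6}  so sig = ⟨4 | 1⟩

Hence PRS(X_Σ) =
{ ⟨2 | 0⟩,  ⟨2 | 1⟩ ×3,  ⟨2 | 1 1⟩,  ⟨2 | 1 1 1⟩,  ⟨2 | 1 1 1 1⟩,  ⟨3 | 1 1⟩,  ⟨4 | 0⟩,  ⟨4 | 1⟩ ×2 }
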